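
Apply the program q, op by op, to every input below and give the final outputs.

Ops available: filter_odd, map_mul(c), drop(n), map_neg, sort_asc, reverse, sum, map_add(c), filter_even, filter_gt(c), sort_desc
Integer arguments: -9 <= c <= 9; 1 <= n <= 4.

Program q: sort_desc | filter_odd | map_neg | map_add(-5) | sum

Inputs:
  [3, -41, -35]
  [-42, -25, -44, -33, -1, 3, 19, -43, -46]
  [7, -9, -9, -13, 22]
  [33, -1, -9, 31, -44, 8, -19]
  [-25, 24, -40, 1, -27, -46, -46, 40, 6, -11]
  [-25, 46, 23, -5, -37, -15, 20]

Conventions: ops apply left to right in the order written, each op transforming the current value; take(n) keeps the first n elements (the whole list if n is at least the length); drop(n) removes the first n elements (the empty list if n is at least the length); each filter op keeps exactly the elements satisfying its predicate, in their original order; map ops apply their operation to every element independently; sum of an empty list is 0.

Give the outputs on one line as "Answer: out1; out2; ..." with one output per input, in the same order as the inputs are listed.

58; 50; 4; -60; 42; 34

Execution, op by op:
  [3, -41, -35] -> [3, -35, -41] -> [3, -35, -41] -> [-3, 35, 41] -> [-8, 30, 36] -> 58
  [-42, -25, -44, -33, -1, 3, 19, -43, -46] -> [19, 3, -1, -25, -33, -42, -43, -44, -46] -> [19, 3, -1, -25, -33, -43] -> [-19, -3, 1, 25, 33, 43] -> [-24, -8, -4, 20, 28, 38] -> 50
  [7, -9, -9, -13, 22] -> [22, 7, -9, -9, -13] -> [7, -9, -9, -13] -> [-7, 9, 9, 13] -> [-12, 4, 4, 8] -> 4
  [33, -1, -9, 31, -44, 8, -19] -> [33, 31, 8, -1, -9, -19, -44] -> [33, 31, -1, -9, -19] -> [-33, -31, 1, 9, 19] -> [-38, -36, -4, 4, 14] -> -60
  [-25, 24, -40, 1, -27, -46, -46, 40, 6, -11] -> [40, 24, 6, 1, -11, -25, -27, -40, -46, -46] -> [1, -11, -25, -27] -> [-1, 11, 25, 27] -> [-6, 6, 20, 22] -> 42
  [-25, 46, 23, -5, -37, -15, 20] -> [46, 23, 20, -5, -15, -25, -37] -> [23, -5, -15, -25, -37] -> [-23, 5, 15, 25, 37] -> [-28, 0, 10, 20, 32] -> 34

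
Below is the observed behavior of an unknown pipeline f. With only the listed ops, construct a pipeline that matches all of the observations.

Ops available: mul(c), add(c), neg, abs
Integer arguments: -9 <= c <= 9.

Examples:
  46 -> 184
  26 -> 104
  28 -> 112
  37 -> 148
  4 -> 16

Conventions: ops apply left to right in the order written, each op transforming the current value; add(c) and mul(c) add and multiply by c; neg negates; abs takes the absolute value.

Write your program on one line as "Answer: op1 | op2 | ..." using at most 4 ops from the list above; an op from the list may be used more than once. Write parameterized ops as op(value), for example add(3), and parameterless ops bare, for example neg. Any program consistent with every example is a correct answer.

add(-2) | mul(-4) | add(-8) | neg

Check, running the answer program on each example:
  46 -> 44 -> -176 -> -184 -> 184
  26 -> 24 -> -96 -> -104 -> 104
  28 -> 26 -> -104 -> -112 -> 112
  37 -> 35 -> -140 -> -148 -> 148
  4 -> 2 -> -8 -> -16 -> 16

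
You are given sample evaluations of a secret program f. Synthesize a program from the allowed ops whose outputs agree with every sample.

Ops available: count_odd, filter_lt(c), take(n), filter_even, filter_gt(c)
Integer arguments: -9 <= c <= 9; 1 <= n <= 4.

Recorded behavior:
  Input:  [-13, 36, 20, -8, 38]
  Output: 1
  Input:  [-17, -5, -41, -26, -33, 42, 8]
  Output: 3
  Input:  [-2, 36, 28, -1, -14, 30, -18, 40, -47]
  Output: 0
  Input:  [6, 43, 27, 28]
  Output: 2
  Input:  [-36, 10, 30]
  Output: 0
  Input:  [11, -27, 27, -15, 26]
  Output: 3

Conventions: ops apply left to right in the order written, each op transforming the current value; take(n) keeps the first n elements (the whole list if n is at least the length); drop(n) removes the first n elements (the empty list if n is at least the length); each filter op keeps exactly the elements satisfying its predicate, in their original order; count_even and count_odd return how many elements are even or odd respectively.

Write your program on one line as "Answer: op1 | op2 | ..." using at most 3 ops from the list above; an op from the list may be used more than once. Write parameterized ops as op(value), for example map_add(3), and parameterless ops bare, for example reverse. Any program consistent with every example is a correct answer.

take(3) | count_odd

Check, running the answer program on each example:
  [-13, 36, 20, -8, 38] -> [-13, 36, 20] -> 1
  [-17, -5, -41, -26, -33, 42, 8] -> [-17, -5, -41] -> 3
  [-2, 36, 28, -1, -14, 30, -18, 40, -47] -> [-2, 36, 28] -> 0
  [6, 43, 27, 28] -> [6, 43, 27] -> 2
  [-36, 10, 30] -> [-36, 10, 30] -> 0
  [11, -27, 27, -15, 26] -> [11, -27, 27] -> 3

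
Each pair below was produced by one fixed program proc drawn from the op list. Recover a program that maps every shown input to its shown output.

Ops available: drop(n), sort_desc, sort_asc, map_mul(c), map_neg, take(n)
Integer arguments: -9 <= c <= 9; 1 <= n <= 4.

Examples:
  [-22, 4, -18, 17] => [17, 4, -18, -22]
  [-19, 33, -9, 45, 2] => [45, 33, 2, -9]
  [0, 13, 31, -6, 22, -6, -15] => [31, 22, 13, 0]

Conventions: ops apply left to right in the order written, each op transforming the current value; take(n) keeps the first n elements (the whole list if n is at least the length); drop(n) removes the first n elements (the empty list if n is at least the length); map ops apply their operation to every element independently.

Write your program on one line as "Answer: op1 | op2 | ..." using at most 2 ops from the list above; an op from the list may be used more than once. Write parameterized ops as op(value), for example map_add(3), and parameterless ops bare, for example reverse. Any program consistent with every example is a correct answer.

sort_desc | take(4)

Check, running the answer program on each example:
  [-22, 4, -18, 17] -> [17, 4, -18, -22] -> [17, 4, -18, -22]
  [-19, 33, -9, 45, 2] -> [45, 33, 2, -9, -19] -> [45, 33, 2, -9]
  [0, 13, 31, -6, 22, -6, -15] -> [31, 22, 13, 0, -6, -6, -15] -> [31, 22, 13, 0]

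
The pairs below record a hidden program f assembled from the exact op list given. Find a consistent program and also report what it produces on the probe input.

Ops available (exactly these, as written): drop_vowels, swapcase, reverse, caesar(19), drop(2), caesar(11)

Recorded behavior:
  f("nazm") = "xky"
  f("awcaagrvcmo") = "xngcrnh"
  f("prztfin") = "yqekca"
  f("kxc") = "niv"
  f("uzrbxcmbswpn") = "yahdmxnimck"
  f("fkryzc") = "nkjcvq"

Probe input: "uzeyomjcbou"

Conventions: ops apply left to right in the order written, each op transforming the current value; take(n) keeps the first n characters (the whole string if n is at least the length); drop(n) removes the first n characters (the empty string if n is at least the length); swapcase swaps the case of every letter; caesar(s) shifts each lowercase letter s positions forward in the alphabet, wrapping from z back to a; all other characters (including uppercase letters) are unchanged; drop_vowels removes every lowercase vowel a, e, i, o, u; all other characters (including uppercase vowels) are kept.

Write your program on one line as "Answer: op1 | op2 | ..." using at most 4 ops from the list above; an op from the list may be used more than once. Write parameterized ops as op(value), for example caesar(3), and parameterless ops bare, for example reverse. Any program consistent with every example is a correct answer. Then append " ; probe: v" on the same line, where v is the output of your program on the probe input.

drop_vowels | caesar(11) | reverse ; probe: "mnuxjk"

Check, running the answer program on each example:
  "nazm" -> "nzm" -> "ykx" -> "xky"
  "awcaagrvcmo" -> "wcgrvcm" -> "hnrcgnx" -> "xngcrnh"
  "prztfin" -> "prztfn" -> "ackeqy" -> "yqekca"
  "kxc" -> "kxc" -> "vin" -> "niv"
  "uzrbxcmbswpn" -> "zrbxcmbswpn" -> "kcminxmdhay" -> "yahdmxnimck"
  "fkryzc" -> "fkryzc" -> "qvcjkn" -> "nkjcvq"
  probe: "uzeyomjcbou" -> "zymjcb" -> "kjxunm" -> "mnuxjk"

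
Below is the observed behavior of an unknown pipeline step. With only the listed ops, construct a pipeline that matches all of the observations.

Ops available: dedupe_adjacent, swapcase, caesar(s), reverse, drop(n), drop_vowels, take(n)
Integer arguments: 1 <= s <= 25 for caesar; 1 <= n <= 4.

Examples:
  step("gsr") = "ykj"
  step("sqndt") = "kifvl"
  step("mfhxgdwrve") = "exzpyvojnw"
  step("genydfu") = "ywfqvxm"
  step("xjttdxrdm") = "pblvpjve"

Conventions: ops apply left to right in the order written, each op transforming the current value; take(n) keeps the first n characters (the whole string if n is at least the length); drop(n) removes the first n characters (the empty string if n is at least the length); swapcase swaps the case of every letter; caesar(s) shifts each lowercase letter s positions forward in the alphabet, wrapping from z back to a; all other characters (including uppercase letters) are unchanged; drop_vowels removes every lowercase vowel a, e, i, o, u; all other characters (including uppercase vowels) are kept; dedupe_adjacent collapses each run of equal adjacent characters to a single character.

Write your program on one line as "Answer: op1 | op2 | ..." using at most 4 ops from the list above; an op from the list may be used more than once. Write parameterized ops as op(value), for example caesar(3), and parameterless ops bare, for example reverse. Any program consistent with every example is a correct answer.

dedupe_adjacent | caesar(21) | caesar(23)

Check, running the answer program on each example:
  "gsr" -> "gsr" -> "bnm" -> "ykj"
  "sqndt" -> "sqndt" -> "nliyo" -> "kifvl"
  "mfhxgdwrve" -> "mfhxgdwrve" -> "hacsbyrmqz" -> "exzpyvojnw"
  "genydfu" -> "genydfu" -> "bzityap" -> "ywfqvxm"
  "xjttdxrdm" -> "xjtdxrdm" -> "seoysmyh" -> "pblvpjve"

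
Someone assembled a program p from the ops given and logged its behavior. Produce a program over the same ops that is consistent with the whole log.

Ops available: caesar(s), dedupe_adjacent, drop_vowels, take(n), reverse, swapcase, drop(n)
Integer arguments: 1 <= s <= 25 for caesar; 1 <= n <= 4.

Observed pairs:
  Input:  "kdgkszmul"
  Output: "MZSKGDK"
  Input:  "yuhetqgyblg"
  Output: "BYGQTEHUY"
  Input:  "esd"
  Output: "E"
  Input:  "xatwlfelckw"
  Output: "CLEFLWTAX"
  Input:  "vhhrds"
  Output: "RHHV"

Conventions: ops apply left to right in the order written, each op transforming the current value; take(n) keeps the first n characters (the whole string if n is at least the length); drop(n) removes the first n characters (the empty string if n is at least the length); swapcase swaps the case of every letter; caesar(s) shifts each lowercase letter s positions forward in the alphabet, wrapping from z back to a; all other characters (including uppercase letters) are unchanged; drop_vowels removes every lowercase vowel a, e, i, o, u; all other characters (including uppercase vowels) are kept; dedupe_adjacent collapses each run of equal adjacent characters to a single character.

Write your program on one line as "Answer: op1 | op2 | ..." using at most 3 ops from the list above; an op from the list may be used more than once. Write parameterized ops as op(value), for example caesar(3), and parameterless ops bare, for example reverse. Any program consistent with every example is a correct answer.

reverse | swapcase | drop(2)

Check, running the answer program on each example:
  "kdgkszmul" -> "lumzskgdk" -> "LUMZSKGDK" -> "MZSKGDK"
  "yuhetqgyblg" -> "glbygqtehuy" -> "GLBYGQTEHUY" -> "BYGQTEHUY"
  "esd" -> "dse" -> "DSE" -> "E"
  "xatwlfelckw" -> "wkcleflwtax" -> "WKCLEFLWTAX" -> "CLEFLWTAX"
  "vhhrds" -> "sdrhhv" -> "SDRHHV" -> "RHHV"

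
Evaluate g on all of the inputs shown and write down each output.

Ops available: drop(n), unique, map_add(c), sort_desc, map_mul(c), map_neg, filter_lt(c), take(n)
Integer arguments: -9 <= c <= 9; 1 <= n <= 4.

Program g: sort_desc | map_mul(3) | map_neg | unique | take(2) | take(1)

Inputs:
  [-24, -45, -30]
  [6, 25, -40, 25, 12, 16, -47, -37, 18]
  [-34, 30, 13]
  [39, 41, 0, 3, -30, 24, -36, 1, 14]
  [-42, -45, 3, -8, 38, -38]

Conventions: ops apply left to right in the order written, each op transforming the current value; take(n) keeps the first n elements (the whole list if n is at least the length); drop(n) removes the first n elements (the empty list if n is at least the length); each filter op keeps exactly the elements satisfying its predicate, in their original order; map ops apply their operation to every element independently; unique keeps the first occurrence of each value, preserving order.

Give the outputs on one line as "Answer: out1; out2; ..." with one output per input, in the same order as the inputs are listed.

[72]; [-75]; [-90]; [-123]; [-114]

Execution, op by op:
  [-24, -45, -30] -> [-24, -30, -45] -> [-72, -90, -135] -> [72, 90, 135] -> [72, 90, 135] -> [72, 90] -> [72]
  [6, 25, -40, 25, 12, 16, -47, -37, 18] -> [25, 25, 18, 16, 12, 6, -37, -40, -47] -> [75, 75, 54, 48, 36, 18, -111, -120, -141] -> [-75, -75, -54, -48, -36, -18, 111, 120, 141] -> [-75, -54, -48, -36, -18, 111, 120, 141] -> [-75, -54] -> [-75]
  [-34, 30, 13] -> [30, 13, -34] -> [90, 39, -102] -> [-90, -39, 102] -> [-90, -39, 102] -> [-90, -39] -> [-90]
  [39, 41, 0, 3, -30, 24, -36, 1, 14] -> [41, 39, 24, 14, 3, 1, 0, -30, -36] -> [123, 117, 72, 42, 9, 3, 0, -90, -108] -> [-123, -117, -72, -42, -9, -3, 0, 90, 108] -> [-123, -117, -72, -42, -9, -3, 0, 90, 108] -> [-123, -117] -> [-123]
  [-42, -45, 3, -8, 38, -38] -> [38, 3, -8, -38, -42, -45] -> [114, 9, -24, -114, -126, -135] -> [-114, -9, 24, 114, 126, 135] -> [-114, -9, 24, 114, 126, 135] -> [-114, -9] -> [-114]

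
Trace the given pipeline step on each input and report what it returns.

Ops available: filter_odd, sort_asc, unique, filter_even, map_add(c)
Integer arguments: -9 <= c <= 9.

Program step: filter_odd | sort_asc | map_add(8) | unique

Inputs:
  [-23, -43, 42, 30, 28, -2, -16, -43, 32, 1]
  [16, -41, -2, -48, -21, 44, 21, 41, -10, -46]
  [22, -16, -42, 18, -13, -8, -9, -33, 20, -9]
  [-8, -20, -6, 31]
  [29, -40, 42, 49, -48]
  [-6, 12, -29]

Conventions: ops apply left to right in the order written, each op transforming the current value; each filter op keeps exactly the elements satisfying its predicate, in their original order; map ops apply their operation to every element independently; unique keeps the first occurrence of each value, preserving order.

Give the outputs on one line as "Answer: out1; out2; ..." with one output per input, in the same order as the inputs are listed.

Execution, op by op:
  [-23, -43, 42, 30, 28, -2, -16, -43, 32, 1] -> [-23, -43, -43, 1] -> [-43, -43, -23, 1] -> [-35, -35, -15, 9] -> [-35, -15, 9]
  [16, -41, -2, -48, -21, 44, 21, 41, -10, -46] -> [-41, -21, 21, 41] -> [-41, -21, 21, 41] -> [-33, -13, 29, 49] -> [-33, -13, 29, 49]
  [22, -16, -42, 18, -13, -8, -9, -33, 20, -9] -> [-13, -9, -33, -9] -> [-33, -13, -9, -9] -> [-25, -5, -1, -1] -> [-25, -5, -1]
  [-8, -20, -6, 31] -> [31] -> [31] -> [39] -> [39]
  [29, -40, 42, 49, -48] -> [29, 49] -> [29, 49] -> [37, 57] -> [37, 57]
  [-6, 12, -29] -> [-29] -> [-29] -> [-21] -> [-21]

[-35, -15, 9]; [-33, -13, 29, 49]; [-25, -5, -1]; [39]; [37, 57]; [-21]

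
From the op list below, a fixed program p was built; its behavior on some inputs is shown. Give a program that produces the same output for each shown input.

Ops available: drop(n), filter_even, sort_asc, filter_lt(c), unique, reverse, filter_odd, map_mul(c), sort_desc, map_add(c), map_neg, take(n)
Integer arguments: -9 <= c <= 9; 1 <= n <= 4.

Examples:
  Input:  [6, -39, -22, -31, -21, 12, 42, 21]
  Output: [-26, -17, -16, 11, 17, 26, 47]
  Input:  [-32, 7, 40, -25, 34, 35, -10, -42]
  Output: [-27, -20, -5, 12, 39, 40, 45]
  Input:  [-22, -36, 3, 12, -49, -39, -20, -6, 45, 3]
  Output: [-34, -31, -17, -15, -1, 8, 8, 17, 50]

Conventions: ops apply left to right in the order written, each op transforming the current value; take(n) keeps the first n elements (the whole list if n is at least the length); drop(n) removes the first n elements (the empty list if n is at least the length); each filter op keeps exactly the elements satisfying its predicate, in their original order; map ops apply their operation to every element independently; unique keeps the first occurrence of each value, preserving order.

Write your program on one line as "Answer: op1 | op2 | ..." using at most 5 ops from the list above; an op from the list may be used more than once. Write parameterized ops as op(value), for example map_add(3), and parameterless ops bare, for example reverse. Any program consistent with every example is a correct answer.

map_add(5) | sort_desc | sort_asc | drop(1)

Check, running the answer program on each example:
  [6, -39, -22, -31, -21, 12, 42, 21] -> [11, -34, -17, -26, -16, 17, 47, 26] -> [47, 26, 17, 11, -16, -17, -26, -34] -> [-34, -26, -17, -16, 11, 17, 26, 47] -> [-26, -17, -16, 11, 17, 26, 47]
  [-32, 7, 40, -25, 34, 35, -10, -42] -> [-27, 12, 45, -20, 39, 40, -5, -37] -> [45, 40, 39, 12, -5, -20, -27, -37] -> [-37, -27, -20, -5, 12, 39, 40, 45] -> [-27, -20, -5, 12, 39, 40, 45]
  [-22, -36, 3, 12, -49, -39, -20, -6, 45, 3] -> [-17, -31, 8, 17, -44, -34, -15, -1, 50, 8] -> [50, 17, 8, 8, -1, -15, -17, -31, -34, -44] -> [-44, -34, -31, -17, -15, -1, 8, 8, 17, 50] -> [-34, -31, -17, -15, -1, 8, 8, 17, 50]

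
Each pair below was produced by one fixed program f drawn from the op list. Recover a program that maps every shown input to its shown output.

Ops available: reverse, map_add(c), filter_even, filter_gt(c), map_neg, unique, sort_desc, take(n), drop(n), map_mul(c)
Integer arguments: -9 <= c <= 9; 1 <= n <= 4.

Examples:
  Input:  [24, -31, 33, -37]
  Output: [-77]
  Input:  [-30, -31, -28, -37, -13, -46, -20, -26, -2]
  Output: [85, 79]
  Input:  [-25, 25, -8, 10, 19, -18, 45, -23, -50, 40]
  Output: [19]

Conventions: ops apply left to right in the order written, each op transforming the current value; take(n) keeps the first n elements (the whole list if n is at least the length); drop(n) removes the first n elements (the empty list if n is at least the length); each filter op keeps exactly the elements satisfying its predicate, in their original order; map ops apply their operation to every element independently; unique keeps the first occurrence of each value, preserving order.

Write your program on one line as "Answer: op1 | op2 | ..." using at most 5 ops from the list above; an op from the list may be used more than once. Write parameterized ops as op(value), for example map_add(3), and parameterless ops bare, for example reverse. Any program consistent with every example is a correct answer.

take(3) | map_mul(3) | filter_even | map_neg | map_add(-5)

Check, running the answer program on each example:
  [24, -31, 33, -37] -> [24, -31, 33] -> [72, -93, 99] -> [72] -> [-72] -> [-77]
  [-30, -31, -28, -37, -13, -46, -20, -26, -2] -> [-30, -31, -28] -> [-90, -93, -84] -> [-90, -84] -> [90, 84] -> [85, 79]
  [-25, 25, -8, 10, 19, -18, 45, -23, -50, 40] -> [-25, 25, -8] -> [-75, 75, -24] -> [-24] -> [24] -> [19]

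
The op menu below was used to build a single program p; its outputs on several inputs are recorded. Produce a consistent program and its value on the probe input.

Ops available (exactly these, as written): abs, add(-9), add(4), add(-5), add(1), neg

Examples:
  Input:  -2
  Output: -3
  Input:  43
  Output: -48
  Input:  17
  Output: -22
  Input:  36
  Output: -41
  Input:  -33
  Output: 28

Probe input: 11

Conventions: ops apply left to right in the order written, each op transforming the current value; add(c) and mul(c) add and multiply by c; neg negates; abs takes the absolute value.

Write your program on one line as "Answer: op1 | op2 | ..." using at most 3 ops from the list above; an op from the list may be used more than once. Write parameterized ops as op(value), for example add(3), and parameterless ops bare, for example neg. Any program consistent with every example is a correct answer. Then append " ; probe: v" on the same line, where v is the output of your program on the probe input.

neg | add(-5) ; probe: -16

Check, running the answer program on each example:
  -2 -> 2 -> -3
  43 -> -43 -> -48
  17 -> -17 -> -22
  36 -> -36 -> -41
  -33 -> 33 -> 28
  probe: 11 -> -11 -> -16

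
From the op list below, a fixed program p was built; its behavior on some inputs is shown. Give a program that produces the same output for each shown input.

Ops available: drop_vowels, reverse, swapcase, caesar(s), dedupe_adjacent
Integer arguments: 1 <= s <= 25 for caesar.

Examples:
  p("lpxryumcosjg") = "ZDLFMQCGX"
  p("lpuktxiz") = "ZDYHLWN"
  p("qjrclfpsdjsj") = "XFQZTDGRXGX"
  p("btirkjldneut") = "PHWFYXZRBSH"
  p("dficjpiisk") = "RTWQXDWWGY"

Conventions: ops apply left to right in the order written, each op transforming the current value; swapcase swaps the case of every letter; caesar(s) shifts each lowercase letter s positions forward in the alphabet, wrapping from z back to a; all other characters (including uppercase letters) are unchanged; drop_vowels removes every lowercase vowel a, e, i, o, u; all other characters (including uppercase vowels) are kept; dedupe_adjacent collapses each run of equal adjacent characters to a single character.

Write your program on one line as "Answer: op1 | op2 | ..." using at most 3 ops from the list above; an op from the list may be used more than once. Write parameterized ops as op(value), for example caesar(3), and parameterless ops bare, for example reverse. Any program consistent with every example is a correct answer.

caesar(14) | drop_vowels | swapcase

Check, running the answer program on each example:
  "lpxryumcosjg" -> "zdlfmiaqcgxu" -> "zdlfmqcgx" -> "ZDLFMQCGX"
  "lpuktxiz" -> "zdiyhlwn" -> "zdyhlwn" -> "ZDYHLWN"
  "qjrclfpsdjsj" -> "exfqztdgrxgx" -> "xfqztdgrxgx" -> "XFQZTDGRXGX"
  "btirkjldneut" -> "phwfyxzrbsih" -> "phwfyxzrbsh" -> "PHWFYXZRBSH"
  "dficjpiisk" -> "rtwqxdwwgy" -> "rtwqxdwwgy" -> "RTWQXDWWGY"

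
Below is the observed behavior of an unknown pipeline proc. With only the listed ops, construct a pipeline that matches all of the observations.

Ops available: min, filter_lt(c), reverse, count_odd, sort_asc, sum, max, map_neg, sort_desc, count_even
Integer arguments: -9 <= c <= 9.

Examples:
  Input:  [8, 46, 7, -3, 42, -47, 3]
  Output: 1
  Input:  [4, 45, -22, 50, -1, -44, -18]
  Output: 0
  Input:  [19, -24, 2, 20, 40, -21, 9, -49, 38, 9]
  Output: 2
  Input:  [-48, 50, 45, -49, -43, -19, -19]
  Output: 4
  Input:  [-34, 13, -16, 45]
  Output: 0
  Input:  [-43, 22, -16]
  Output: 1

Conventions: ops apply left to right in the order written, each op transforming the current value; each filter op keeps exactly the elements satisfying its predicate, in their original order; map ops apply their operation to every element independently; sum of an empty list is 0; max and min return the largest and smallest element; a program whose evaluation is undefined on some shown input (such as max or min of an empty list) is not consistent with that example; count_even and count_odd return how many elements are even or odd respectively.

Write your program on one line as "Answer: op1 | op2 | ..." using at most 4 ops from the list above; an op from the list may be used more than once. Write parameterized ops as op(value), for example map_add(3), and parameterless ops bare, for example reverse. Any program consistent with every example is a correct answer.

filter_lt(-5) | map_neg | count_odd

Check, running the answer program on each example:
  [8, 46, 7, -3, 42, -47, 3] -> [-47] -> [47] -> 1
  [4, 45, -22, 50, -1, -44, -18] -> [-22, -44, -18] -> [22, 44, 18] -> 0
  [19, -24, 2, 20, 40, -21, 9, -49, 38, 9] -> [-24, -21, -49] -> [24, 21, 49] -> 2
  [-48, 50, 45, -49, -43, -19, -19] -> [-48, -49, -43, -19, -19] -> [48, 49, 43, 19, 19] -> 4
  [-34, 13, -16, 45] -> [-34, -16] -> [34, 16] -> 0
  [-43, 22, -16] -> [-43, -16] -> [43, 16] -> 1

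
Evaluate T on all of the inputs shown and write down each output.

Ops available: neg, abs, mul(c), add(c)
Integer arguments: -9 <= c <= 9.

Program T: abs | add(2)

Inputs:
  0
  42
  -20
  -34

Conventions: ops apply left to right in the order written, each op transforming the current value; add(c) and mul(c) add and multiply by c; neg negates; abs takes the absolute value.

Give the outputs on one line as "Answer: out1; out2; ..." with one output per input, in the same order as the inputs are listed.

2; 44; 22; 36

Execution, op by op:
  0 -> 0 -> 2
  42 -> 42 -> 44
  -20 -> 20 -> 22
  -34 -> 34 -> 36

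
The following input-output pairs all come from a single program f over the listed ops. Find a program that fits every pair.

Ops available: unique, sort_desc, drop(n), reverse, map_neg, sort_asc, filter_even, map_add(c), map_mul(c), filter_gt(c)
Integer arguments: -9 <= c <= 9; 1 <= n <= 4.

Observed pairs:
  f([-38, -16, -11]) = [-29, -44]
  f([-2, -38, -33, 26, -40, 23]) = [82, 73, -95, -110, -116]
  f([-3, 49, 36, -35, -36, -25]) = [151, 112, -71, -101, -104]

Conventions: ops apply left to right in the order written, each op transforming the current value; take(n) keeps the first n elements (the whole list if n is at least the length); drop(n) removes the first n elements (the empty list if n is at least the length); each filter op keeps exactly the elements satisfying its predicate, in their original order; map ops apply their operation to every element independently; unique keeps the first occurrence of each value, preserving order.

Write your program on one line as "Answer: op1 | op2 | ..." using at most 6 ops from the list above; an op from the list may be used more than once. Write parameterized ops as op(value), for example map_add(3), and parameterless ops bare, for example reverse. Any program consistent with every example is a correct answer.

drop(1) | reverse | map_mul(3) | sort_desc | map_add(4)

Check, running the answer program on each example:
  [-38, -16, -11] -> [-16, -11] -> [-11, -16] -> [-33, -48] -> [-33, -48] -> [-29, -44]
  [-2, -38, -33, 26, -40, 23] -> [-38, -33, 26, -40, 23] -> [23, -40, 26, -33, -38] -> [69, -120, 78, -99, -114] -> [78, 69, -99, -114, -120] -> [82, 73, -95, -110, -116]
  [-3, 49, 36, -35, -36, -25] -> [49, 36, -35, -36, -25] -> [-25, -36, -35, 36, 49] -> [-75, -108, -105, 108, 147] -> [147, 108, -75, -105, -108] -> [151, 112, -71, -101, -104]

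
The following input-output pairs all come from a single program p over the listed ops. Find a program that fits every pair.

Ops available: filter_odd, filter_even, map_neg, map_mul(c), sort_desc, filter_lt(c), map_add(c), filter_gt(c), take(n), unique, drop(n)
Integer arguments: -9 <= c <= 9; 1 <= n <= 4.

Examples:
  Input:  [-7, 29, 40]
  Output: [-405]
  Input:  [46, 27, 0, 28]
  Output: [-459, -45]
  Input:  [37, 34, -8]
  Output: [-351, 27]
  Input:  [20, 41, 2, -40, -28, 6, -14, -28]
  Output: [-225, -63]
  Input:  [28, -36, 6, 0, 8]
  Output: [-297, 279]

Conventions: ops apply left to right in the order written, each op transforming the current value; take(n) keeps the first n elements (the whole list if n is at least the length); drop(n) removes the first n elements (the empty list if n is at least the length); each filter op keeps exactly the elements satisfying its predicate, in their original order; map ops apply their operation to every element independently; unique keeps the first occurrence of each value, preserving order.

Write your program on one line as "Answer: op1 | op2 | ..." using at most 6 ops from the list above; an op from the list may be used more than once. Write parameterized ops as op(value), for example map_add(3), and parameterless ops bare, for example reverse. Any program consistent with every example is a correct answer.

map_add(5) | unique | filter_odd | take(2) | map_mul(-9)

Check, running the answer program on each example:
  [-7, 29, 40] -> [-2, 34, 45] -> [-2, 34, 45] -> [45] -> [45] -> [-405]
  [46, 27, 0, 28] -> [51, 32, 5, 33] -> [51, 32, 5, 33] -> [51, 5, 33] -> [51, 5] -> [-459, -45]
  [37, 34, -8] -> [42, 39, -3] -> [42, 39, -3] -> [39, -3] -> [39, -3] -> [-351, 27]
  [20, 41, 2, -40, -28, 6, -14, -28] -> [25, 46, 7, -35, -23, 11, -9, -23] -> [25, 46, 7, -35, -23, 11, -9] -> [25, 7, -35, -23, 11, -9] -> [25, 7] -> [-225, -63]
  [28, -36, 6, 0, 8] -> [33, -31, 11, 5, 13] -> [33, -31, 11, 5, 13] -> [33, -31, 11, 5, 13] -> [33, -31] -> [-297, 279]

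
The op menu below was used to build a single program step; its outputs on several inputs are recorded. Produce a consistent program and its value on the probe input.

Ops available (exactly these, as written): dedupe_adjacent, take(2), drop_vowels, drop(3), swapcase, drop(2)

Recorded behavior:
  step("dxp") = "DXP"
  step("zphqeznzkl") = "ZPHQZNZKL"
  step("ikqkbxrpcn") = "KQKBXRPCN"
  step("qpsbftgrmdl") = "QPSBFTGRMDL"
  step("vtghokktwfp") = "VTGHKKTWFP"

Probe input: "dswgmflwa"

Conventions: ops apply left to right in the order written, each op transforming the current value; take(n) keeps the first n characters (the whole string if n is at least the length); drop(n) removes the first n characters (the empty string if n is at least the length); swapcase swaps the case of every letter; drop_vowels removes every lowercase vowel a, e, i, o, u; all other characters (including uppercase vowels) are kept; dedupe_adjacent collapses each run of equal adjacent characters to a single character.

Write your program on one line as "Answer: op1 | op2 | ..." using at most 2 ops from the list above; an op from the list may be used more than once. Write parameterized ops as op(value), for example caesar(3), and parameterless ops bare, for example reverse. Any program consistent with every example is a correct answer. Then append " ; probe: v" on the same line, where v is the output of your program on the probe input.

drop_vowels | swapcase ; probe: "DSWGMFLW"

Check, running the answer program on each example:
  "dxp" -> "dxp" -> "DXP"
  "zphqeznzkl" -> "zphqznzkl" -> "ZPHQZNZKL"
  "ikqkbxrpcn" -> "kqkbxrpcn" -> "KQKBXRPCN"
  "qpsbftgrmdl" -> "qpsbftgrmdl" -> "QPSBFTGRMDL"
  "vtghokktwfp" -> "vtghkktwfp" -> "VTGHKKTWFP"
  probe: "dswgmflwa" -> "dswgmflw" -> "DSWGMFLW"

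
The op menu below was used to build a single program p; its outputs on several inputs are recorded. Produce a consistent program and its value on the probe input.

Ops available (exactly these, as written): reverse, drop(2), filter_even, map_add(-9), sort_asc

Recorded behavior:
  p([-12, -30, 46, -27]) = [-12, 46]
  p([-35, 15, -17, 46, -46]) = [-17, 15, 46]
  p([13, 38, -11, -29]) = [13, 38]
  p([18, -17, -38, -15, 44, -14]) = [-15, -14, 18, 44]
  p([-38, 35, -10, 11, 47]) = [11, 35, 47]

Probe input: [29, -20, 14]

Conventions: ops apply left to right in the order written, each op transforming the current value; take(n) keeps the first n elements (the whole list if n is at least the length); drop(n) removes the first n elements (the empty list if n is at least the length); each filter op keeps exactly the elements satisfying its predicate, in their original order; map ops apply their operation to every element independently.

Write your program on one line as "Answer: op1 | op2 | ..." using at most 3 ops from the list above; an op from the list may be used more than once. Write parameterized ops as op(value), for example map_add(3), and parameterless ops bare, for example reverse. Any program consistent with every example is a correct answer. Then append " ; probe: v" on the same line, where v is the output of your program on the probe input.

sort_asc | drop(2) ; probe: [29]

Check, running the answer program on each example:
  [-12, -30, 46, -27] -> [-30, -27, -12, 46] -> [-12, 46]
  [-35, 15, -17, 46, -46] -> [-46, -35, -17, 15, 46] -> [-17, 15, 46]
  [13, 38, -11, -29] -> [-29, -11, 13, 38] -> [13, 38]
  [18, -17, -38, -15, 44, -14] -> [-38, -17, -15, -14, 18, 44] -> [-15, -14, 18, 44]
  [-38, 35, -10, 11, 47] -> [-38, -10, 11, 35, 47] -> [11, 35, 47]
  probe: [29, -20, 14] -> [-20, 14, 29] -> [29]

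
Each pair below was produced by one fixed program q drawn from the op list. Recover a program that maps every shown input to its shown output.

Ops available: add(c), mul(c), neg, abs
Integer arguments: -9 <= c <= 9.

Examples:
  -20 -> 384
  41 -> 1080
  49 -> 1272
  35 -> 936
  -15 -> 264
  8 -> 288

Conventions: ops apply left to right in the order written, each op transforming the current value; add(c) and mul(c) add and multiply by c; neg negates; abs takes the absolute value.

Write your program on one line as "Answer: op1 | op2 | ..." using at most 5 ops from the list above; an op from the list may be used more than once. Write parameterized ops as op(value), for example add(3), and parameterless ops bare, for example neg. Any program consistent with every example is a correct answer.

add(4) | mul(-8) | abs | mul(3)

Check, running the answer program on each example:
  -20 -> -16 -> 128 -> 128 -> 384
  41 -> 45 -> -360 -> 360 -> 1080
  49 -> 53 -> -424 -> 424 -> 1272
  35 -> 39 -> -312 -> 312 -> 936
  -15 -> -11 -> 88 -> 88 -> 264
  8 -> 12 -> -96 -> 96 -> 288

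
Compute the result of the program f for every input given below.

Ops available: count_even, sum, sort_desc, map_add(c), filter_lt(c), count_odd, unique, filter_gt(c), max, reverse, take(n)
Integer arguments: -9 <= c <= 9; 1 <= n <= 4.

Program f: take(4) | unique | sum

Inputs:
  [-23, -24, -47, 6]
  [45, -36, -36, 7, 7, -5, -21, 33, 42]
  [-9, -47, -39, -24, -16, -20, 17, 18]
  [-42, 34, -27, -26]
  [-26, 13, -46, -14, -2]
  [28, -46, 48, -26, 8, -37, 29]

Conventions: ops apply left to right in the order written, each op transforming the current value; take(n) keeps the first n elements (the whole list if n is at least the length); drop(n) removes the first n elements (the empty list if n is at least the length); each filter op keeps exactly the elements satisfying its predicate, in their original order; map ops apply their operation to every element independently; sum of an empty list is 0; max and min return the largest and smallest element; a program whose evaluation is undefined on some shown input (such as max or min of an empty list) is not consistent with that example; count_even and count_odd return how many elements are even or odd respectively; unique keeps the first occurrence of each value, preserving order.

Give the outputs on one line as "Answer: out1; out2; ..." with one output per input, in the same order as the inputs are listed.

Execution, op by op:
  [-23, -24, -47, 6] -> [-23, -24, -47, 6] -> [-23, -24, -47, 6] -> -88
  [45, -36, -36, 7, 7, -5, -21, 33, 42] -> [45, -36, -36, 7] -> [45, -36, 7] -> 16
  [-9, -47, -39, -24, -16, -20, 17, 18] -> [-9, -47, -39, -24] -> [-9, -47, -39, -24] -> -119
  [-42, 34, -27, -26] -> [-42, 34, -27, -26] -> [-42, 34, -27, -26] -> -61
  [-26, 13, -46, -14, -2] -> [-26, 13, -46, -14] -> [-26, 13, -46, -14] -> -73
  [28, -46, 48, -26, 8, -37, 29] -> [28, -46, 48, -26] -> [28, -46, 48, -26] -> 4

-88; 16; -119; -61; -73; 4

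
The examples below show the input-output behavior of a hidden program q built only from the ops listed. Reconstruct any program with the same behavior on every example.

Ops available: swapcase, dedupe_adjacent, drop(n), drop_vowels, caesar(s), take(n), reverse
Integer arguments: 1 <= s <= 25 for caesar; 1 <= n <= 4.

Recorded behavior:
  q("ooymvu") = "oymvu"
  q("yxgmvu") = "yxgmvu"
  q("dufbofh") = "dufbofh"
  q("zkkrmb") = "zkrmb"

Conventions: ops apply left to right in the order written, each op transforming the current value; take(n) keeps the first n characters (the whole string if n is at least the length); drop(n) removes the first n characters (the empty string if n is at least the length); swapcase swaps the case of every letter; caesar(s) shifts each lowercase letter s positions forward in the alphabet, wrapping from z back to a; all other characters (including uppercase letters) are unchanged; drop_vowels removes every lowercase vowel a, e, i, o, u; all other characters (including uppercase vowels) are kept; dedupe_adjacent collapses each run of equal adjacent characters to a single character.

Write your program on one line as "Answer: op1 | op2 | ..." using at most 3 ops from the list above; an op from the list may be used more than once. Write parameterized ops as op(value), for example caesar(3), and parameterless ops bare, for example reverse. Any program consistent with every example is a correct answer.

reverse | dedupe_adjacent | reverse

Check, running the answer program on each example:
  "ooymvu" -> "uvmyoo" -> "uvmyo" -> "oymvu"
  "yxgmvu" -> "uvmgxy" -> "uvmgxy" -> "yxgmvu"
  "dufbofh" -> "hfobfud" -> "hfobfud" -> "dufbofh"
  "zkkrmb" -> "bmrkkz" -> "bmrkz" -> "zkrmb"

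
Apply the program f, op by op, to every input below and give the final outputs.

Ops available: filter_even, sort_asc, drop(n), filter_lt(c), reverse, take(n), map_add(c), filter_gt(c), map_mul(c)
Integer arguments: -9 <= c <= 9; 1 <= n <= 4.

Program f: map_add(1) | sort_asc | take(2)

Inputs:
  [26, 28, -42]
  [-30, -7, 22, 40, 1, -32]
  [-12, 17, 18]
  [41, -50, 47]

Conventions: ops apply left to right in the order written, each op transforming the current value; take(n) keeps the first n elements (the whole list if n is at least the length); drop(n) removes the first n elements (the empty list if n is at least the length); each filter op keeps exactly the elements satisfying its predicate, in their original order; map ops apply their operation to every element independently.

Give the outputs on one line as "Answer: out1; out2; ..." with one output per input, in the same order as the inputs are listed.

Execution, op by op:
  [26, 28, -42] -> [27, 29, -41] -> [-41, 27, 29] -> [-41, 27]
  [-30, -7, 22, 40, 1, -32] -> [-29, -6, 23, 41, 2, -31] -> [-31, -29, -6, 2, 23, 41] -> [-31, -29]
  [-12, 17, 18] -> [-11, 18, 19] -> [-11, 18, 19] -> [-11, 18]
  [41, -50, 47] -> [42, -49, 48] -> [-49, 42, 48] -> [-49, 42]

[-41, 27]; [-31, -29]; [-11, 18]; [-49, 42]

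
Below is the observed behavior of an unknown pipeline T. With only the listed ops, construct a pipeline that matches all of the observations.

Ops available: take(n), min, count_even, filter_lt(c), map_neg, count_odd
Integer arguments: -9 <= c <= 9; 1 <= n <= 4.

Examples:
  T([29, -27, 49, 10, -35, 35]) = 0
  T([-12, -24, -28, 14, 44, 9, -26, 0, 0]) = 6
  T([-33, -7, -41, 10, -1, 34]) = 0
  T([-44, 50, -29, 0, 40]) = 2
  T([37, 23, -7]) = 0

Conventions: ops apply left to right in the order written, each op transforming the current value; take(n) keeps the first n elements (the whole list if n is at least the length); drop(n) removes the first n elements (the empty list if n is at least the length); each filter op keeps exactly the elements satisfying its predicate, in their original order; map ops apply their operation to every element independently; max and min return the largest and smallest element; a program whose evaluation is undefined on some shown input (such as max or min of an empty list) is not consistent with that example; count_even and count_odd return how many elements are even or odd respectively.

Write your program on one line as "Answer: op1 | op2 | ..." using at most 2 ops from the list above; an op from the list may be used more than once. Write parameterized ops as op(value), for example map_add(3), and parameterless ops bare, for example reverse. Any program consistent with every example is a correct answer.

filter_lt(2) | count_even

Check, running the answer program on each example:
  [29, -27, 49, 10, -35, 35] -> [-27, -35] -> 0
  [-12, -24, -28, 14, 44, 9, -26, 0, 0] -> [-12, -24, -28, -26, 0, 0] -> 6
  [-33, -7, -41, 10, -1, 34] -> [-33, -7, -41, -1] -> 0
  [-44, 50, -29, 0, 40] -> [-44, -29, 0] -> 2
  [37, 23, -7] -> [-7] -> 0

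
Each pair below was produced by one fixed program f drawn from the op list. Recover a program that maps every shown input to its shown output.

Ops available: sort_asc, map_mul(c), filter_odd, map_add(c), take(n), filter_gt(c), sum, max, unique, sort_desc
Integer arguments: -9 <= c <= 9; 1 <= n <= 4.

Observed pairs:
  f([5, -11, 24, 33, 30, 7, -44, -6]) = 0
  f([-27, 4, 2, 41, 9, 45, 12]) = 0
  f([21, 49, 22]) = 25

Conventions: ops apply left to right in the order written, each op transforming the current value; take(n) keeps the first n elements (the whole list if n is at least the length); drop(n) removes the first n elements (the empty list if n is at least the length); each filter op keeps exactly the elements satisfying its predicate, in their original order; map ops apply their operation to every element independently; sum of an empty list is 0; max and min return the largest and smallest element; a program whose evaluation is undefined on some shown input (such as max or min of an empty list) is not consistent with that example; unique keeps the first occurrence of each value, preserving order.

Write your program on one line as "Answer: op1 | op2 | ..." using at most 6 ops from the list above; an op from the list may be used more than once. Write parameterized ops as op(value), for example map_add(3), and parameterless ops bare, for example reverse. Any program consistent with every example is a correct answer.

take(1) | filter_gt(-2) | filter_gt(7) | map_add(4) | sum

Check, running the answer program on each example:
  [5, -11, 24, 33, 30, 7, -44, -6] -> [5] -> [5] -> [] -> [] -> 0
  [-27, 4, 2, 41, 9, 45, 12] -> [-27] -> [] -> [] -> [] -> 0
  [21, 49, 22] -> [21] -> [21] -> [21] -> [25] -> 25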